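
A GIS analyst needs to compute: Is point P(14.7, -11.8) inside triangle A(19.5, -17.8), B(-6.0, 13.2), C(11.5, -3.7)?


Cross products: AB x AP = -4.2, BC x BP = -87.67, CA x CP = -19.68
All same sign? yes

Yes, inside


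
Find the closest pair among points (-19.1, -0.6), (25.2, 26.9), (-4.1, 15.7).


d(P0,P1) = 52.1415, d(P0,P2) = 22.1515, d(P1,P2) = 31.3677
Closest: P0 and P2

Closest pair: (-19.1, -0.6) and (-4.1, 15.7), distance = 22.1515


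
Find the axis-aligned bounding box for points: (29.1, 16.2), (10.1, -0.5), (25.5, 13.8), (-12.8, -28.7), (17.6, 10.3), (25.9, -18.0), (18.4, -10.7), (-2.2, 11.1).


x range: [-12.8, 29.1]
y range: [-28.7, 16.2]
Bounding box: (-12.8,-28.7) to (29.1,16.2)

(-12.8,-28.7) to (29.1,16.2)


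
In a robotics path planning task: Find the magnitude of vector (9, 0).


|u| = sqrt(9^2 + 0^2) = sqrt(81) = 9

9


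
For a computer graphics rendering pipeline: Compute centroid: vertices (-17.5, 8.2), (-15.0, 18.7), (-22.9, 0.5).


Centroid = ((x_A+x_B+x_C)/3, (y_A+y_B+y_C)/3)
= (((-17.5)+(-15)+(-22.9))/3, (8.2+18.7+0.5)/3)
= (-18.4667, 9.1333)

(-18.4667, 9.1333)


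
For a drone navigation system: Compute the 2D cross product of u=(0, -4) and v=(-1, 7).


u x v = u_x*v_y - u_y*v_x = 0*7 - (-4)*(-1)
= 0 - 4 = -4

-4


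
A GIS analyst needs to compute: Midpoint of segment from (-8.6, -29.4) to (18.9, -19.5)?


M = (((-8.6)+18.9)/2, ((-29.4)+(-19.5))/2)
= (5.15, -24.45)

(5.15, -24.45)


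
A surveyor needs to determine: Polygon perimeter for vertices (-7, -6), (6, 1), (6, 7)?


Sides: (-7, -6)->(6, 1): sqrt(218) = 14.764823, (6, 1)->(6, 7): sqrt(36) = 6, (6, 7)->(-7, -6): sqrt(338) = 18.384776
Sum = 39.149599
Perimeter = 39.1496

39.1496


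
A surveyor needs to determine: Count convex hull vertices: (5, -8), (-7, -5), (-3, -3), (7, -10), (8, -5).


Convex hull vertices (CCW): (-7, -5), (7, -10), (8, -5), (-3, -3)
Count = 4

4


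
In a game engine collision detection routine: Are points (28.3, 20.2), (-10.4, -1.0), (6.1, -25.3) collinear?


Cross product: ((-10.4)-28.3)*((-25.3)-20.2) - ((-1)-20.2)*(6.1-28.3)
= 1290.21

No, not collinear


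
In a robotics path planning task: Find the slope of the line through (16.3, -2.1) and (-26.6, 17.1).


slope = (y2-y1)/(x2-x1) = (17.1-(-2.1))/((-26.6)-16.3) = 19.2/(-42.9) = -0.4476

-0.4476


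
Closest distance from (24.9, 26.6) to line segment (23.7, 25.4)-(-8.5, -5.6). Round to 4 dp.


Project P onto AB: t = 0 (clamped to [0,1])
Closest point on segment: (23.7, 25.4)
Distance: 1.6971

1.6971


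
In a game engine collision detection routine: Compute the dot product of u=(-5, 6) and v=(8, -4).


u . v = u_x*v_x + u_y*v_y = (-5)*8 + 6*(-4)
= (-40) + (-24) = -64

-64


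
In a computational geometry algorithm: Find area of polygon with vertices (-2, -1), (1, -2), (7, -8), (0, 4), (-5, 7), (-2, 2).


Shoelace sum: ((-2)*(-2) - 1*(-1)) + (1*(-8) - 7*(-2)) + (7*4 - 0*(-8)) + (0*7 - (-5)*4) + ((-5)*2 - (-2)*7) + ((-2)*(-1) - (-2)*2)
= 69
Area = |69|/2 = 34.5

34.5


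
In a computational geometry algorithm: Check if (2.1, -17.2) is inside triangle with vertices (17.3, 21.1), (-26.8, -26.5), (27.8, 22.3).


Cross products: AB x AP = 965.51, BC x BP = -902.54, CA x CP = 383.91
All same sign? no

No, outside


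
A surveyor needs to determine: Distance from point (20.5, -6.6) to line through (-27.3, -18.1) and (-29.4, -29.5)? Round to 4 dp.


|cross product| = 520.77
|line direction| = sqrt(134.37) = 11.5918
Distance = 520.77/sqrt(134.37) = 44.9257

44.9257


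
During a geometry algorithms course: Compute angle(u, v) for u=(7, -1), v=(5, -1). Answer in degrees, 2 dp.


u.v = 36, |u| = sqrt(50) = 7.0711, |v| = sqrt(26) = 5.099
cos(theta) = u.v/(|u||v|) = 36/sqrt(1300) = 0.99846
theta = acos(0.99846) = 3.18 degrees

3.18 degrees


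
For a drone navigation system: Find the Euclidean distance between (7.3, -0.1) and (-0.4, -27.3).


dx=-7.7, dy=-27.2
d^2 = (-7.7)^2 + (-27.2)^2 = 799.13
d = sqrt(799.13) = 28.2689

28.2689


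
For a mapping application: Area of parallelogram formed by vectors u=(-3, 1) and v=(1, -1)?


|u x v| = |(-3)*(-1) - 1*1|
= |3 - 1| = 2

2


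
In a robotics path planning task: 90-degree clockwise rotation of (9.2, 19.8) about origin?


90° CW: (x,y) -> (y, -x)
(9.2,19.8) -> (19.8, -9.2)

(19.8, -9.2)


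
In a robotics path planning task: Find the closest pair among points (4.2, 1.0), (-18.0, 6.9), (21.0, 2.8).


d(P0,P1) = 22.9706, d(P0,P2) = 16.8962, d(P1,P2) = 39.2149
Closest: P0 and P2

Closest pair: (4.2, 1.0) and (21.0, 2.8), distance = 16.8962


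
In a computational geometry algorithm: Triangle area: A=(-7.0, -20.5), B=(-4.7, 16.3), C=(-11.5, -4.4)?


Area = |x_A(y_B-y_C) + x_B(y_C-y_A) + x_C(y_A-y_B)|/2
= |(-144.9) + (-75.67) + 423.2|/2
= 202.63/2 = 101.315

101.315


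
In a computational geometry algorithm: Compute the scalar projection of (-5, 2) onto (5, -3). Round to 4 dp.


u.v = -31, |v| = sqrt(34) = 5.831
Scalar projection = u.v / |v| = -31 / sqrt(34) = -5.3165

-5.3165


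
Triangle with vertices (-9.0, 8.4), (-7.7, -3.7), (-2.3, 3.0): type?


Side lengths squared: AB^2=148.1, BC^2=74.05, CA^2=74.05
Sorted: [74.05, 74.05, 148.1]
By sides: Isosceles, By angles: Right

Isosceles, Right


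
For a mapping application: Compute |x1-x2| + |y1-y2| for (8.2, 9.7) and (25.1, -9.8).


|8.2-25.1| + |9.7-(-9.8)| = 16.9 + 19.5 = 36.4

36.4


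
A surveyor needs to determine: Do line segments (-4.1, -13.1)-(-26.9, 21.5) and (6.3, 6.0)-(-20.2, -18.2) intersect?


Cross products: d1=254.47, d2=-1214.19, d3=-795.32, d4=673.34
d1*d2 < 0 and d3*d4 < 0? yes

Yes, they intersect


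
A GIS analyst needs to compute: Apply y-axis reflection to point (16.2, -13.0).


Reflection over y-axis: (x,y) -> (-x,y)
(16.2, -13) -> (-16.2, -13)

(-16.2, -13)


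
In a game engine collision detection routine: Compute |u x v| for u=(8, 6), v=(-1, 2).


|u x v| = |8*2 - 6*(-1)|
= |16 - (-6)| = 22

22


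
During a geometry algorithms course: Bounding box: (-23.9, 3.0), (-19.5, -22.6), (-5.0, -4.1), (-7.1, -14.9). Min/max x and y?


x range: [-23.9, -5]
y range: [-22.6, 3]
Bounding box: (-23.9,-22.6) to (-5,3)

(-23.9,-22.6) to (-5,3)


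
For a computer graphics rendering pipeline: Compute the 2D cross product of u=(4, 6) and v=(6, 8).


u x v = u_x*v_y - u_y*v_x = 4*8 - 6*6
= 32 - 36 = -4

-4


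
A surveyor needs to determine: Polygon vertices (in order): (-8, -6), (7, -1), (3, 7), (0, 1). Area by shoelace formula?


Shoelace sum: ((-8)*(-1) - 7*(-6)) + (7*7 - 3*(-1)) + (3*1 - 0*7) + (0*(-6) - (-8)*1)
= 113
Area = |113|/2 = 56.5

56.5


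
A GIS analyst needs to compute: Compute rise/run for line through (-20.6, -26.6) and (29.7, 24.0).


slope = (y2-y1)/(x2-x1) = (24-(-26.6))/(29.7-(-20.6)) = 50.6/50.3 = 1.006

1.006


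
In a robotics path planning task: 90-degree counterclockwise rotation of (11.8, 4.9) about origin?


90° CCW: (x,y) -> (-y, x)
(11.8,4.9) -> (-4.9, 11.8)

(-4.9, 11.8)


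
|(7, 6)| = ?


|u| = sqrt(7^2 + 6^2) = sqrt(85) = 9.2195

9.2195


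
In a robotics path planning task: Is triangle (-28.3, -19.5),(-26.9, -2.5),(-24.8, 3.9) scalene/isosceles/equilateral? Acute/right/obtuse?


Side lengths squared: AB^2=290.96, BC^2=45.37, CA^2=559.81
Sorted: [45.37, 290.96, 559.81]
By sides: Scalene, By angles: Obtuse

Scalene, Obtuse


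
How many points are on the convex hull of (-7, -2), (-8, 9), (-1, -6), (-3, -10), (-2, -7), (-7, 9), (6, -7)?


Convex hull vertices (CCW): (-8, 9), (-7, -2), (-3, -10), (6, -7), (-7, 9)
Count = 5

5


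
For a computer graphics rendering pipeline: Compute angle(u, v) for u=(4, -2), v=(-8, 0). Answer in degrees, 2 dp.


u.v = -32, |u| = sqrt(20) = 4.4721, |v| = sqrt(64) = 8
cos(theta) = u.v/(|u||v|) = -32/sqrt(1280) = -0.894427
theta = acos(-0.894427) = 153.43 degrees

153.43 degrees


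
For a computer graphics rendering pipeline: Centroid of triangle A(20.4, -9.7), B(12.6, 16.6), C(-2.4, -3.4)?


Centroid = ((x_A+x_B+x_C)/3, (y_A+y_B+y_C)/3)
= ((20.4+12.6+(-2.4))/3, ((-9.7)+16.6+(-3.4))/3)
= (10.2, 1.1667)

(10.2, 1.1667)


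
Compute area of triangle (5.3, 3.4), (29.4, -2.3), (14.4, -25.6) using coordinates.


Area = |x_A(y_B-y_C) + x_B(y_C-y_A) + x_C(y_A-y_B)|/2
= |123.49 + (-852.6) + 82.08|/2
= 647.03/2 = 323.515

323.515


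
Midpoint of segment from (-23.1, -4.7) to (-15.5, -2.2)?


M = (((-23.1)+(-15.5))/2, ((-4.7)+(-2.2))/2)
= (-19.3, -3.45)

(-19.3, -3.45)


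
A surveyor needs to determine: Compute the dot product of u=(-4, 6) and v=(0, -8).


u . v = u_x*v_x + u_y*v_y = (-4)*0 + 6*(-8)
= 0 + (-48) = -48

-48


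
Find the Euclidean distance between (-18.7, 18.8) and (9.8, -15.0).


dx=28.5, dy=-33.8
d^2 = 28.5^2 + (-33.8)^2 = 1954.69
d = sqrt(1954.69) = 44.2119

44.2119


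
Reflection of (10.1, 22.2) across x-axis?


Reflection over x-axis: (x,y) -> (x,-y)
(10.1, 22.2) -> (10.1, -22.2)

(10.1, -22.2)


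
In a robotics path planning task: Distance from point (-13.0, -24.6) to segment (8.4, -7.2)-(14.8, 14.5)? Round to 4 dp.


Project P onto AB: t = 0 (clamped to [0,1])
Closest point on segment: (8.4, -7.2)
Distance: 27.5812

27.5812


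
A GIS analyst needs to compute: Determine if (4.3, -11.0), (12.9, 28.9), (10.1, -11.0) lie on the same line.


Cross product: (12.9-4.3)*((-11)-(-11)) - (28.9-(-11))*(10.1-4.3)
= -231.42

No, not collinear


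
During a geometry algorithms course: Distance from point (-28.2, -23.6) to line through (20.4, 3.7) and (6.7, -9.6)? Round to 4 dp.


|cross product| = 272.37
|line direction| = sqrt(364.58) = 19.094
Distance = 272.37/sqrt(364.58) = 14.2647

14.2647


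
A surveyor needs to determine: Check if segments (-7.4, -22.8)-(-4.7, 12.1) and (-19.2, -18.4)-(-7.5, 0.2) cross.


Cross products: d1=-270.96, d2=87.15, d3=423.7, d4=65.59
d1*d2 < 0 and d3*d4 < 0? no

No, they don't intersect


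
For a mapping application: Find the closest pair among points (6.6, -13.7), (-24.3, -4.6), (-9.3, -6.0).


d(P0,P1) = 32.2121, d(P0,P2) = 17.6664, d(P1,P2) = 15.0652
Closest: P1 and P2

Closest pair: (-24.3, -4.6) and (-9.3, -6.0), distance = 15.0652


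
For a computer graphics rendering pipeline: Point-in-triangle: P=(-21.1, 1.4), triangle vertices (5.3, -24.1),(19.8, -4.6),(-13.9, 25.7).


Cross products: AB x AP = 884.55, BC x BP = 1037.07, CA x CP = -825.12
All same sign? no

No, outside


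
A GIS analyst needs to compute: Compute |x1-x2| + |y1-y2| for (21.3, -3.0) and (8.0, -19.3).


|21.3-8| + |(-3)-(-19.3)| = 13.3 + 16.3 = 29.6

29.6


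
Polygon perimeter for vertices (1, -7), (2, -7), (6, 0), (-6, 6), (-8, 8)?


Sides: (1, -7)->(2, -7): sqrt(1) = 1, (2, -7)->(6, 0): sqrt(65) = 8.062258, (6, 0)->(-6, 6): sqrt(180) = 13.416408, (-6, 6)->(-8, 8): sqrt(8) = 2.828427, (-8, 8)->(1, -7): sqrt(306) = 17.492856
Sum = 42.799949
Perimeter = 42.7999

42.7999


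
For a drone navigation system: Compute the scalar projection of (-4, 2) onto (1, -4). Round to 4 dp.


u.v = -12, |v| = sqrt(17) = 4.1231
Scalar projection = u.v / |v| = -12 / sqrt(17) = -2.9104

-2.9104


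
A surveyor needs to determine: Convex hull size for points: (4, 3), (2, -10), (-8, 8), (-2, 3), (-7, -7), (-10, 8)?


Convex hull vertices (CCW): (-10, 8), (-7, -7), (2, -10), (4, 3), (-8, 8)
Count = 5

5


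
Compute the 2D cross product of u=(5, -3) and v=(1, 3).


u x v = u_x*v_y - u_y*v_x = 5*3 - (-3)*1
= 15 - (-3) = 18

18


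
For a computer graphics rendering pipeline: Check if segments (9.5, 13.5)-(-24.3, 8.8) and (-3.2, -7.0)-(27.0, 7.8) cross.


Cross products: d1=431.14, d2=789.44, d3=633.21, d4=274.91
d1*d2 < 0 and d3*d4 < 0? no

No, they don't intersect


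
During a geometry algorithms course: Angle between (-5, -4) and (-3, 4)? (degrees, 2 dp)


u.v = -1, |u| = sqrt(41) = 6.4031, |v| = sqrt(25) = 5
cos(theta) = u.v/(|u||v|) = -1/sqrt(1025) = -0.031235
theta = acos(-0.031235) = 91.79 degrees

91.79 degrees


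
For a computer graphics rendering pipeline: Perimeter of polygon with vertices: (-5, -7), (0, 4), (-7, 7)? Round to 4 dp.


Sides: (-5, -7)->(0, 4): sqrt(146) = 12.083046, (0, 4)->(-7, 7): sqrt(58) = 7.615773, (-7, 7)->(-5, -7): sqrt(200) = 14.142136
Sum = 33.840955
Perimeter = 33.841

33.841


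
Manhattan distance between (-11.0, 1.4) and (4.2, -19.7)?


|(-11)-4.2| + |1.4-(-19.7)| = 15.2 + 21.1 = 36.3

36.3


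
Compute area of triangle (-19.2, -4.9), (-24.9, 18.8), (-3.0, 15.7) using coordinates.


Area = |x_A(y_B-y_C) + x_B(y_C-y_A) + x_C(y_A-y_B)|/2
= |(-59.52) + (-512.94) + 71.1|/2
= 501.36/2 = 250.68

250.68


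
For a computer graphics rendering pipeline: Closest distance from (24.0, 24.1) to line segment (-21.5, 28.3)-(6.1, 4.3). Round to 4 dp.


Project P onto AB: t = 1 (clamped to [0,1])
Closest point on segment: (6.1, 4.3)
Distance: 26.6918

26.6918


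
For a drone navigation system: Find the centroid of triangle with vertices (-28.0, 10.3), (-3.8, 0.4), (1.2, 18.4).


Centroid = ((x_A+x_B+x_C)/3, (y_A+y_B+y_C)/3)
= (((-28)+(-3.8)+1.2)/3, (10.3+0.4+18.4)/3)
= (-10.2, 9.7)

(-10.2, 9.7)


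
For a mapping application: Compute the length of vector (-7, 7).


|u| = sqrt((-7)^2 + 7^2) = sqrt(98) = 9.8995

9.8995


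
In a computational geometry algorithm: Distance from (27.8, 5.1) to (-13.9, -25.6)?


dx=-41.7, dy=-30.7
d^2 = (-41.7)^2 + (-30.7)^2 = 2681.38
d = sqrt(2681.38) = 51.782

51.782


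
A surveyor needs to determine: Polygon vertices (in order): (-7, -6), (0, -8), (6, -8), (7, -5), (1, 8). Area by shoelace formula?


Shoelace sum: ((-7)*(-8) - 0*(-6)) + (0*(-8) - 6*(-8)) + (6*(-5) - 7*(-8)) + (7*8 - 1*(-5)) + (1*(-6) - (-7)*8)
= 241
Area = |241|/2 = 120.5

120.5


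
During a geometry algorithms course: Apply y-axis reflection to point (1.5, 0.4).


Reflection over y-axis: (x,y) -> (-x,y)
(1.5, 0.4) -> (-1.5, 0.4)

(-1.5, 0.4)


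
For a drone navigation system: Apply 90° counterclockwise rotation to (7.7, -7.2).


90° CCW: (x,y) -> (-y, x)
(7.7,-7.2) -> (7.2, 7.7)

(7.2, 7.7)


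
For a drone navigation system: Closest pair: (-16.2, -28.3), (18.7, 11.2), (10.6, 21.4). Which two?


d(P0,P1) = 52.7092, d(P0,P2) = 56.4653, d(P1,P2) = 13.025
Closest: P1 and P2

Closest pair: (18.7, 11.2) and (10.6, 21.4), distance = 13.025


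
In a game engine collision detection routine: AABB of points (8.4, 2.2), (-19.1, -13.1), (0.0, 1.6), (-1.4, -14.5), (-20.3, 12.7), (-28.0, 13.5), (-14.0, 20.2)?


x range: [-28, 8.4]
y range: [-14.5, 20.2]
Bounding box: (-28,-14.5) to (8.4,20.2)

(-28,-14.5) to (8.4,20.2)


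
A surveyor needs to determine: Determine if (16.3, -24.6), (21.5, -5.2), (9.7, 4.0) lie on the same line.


Cross product: (21.5-16.3)*(4-(-24.6)) - ((-5.2)-(-24.6))*(9.7-16.3)
= 276.76

No, not collinear


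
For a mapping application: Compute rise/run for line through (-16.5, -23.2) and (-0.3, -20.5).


slope = (y2-y1)/(x2-x1) = ((-20.5)-(-23.2))/((-0.3)-(-16.5)) = 2.7/16.2 = 0.1667

0.1667


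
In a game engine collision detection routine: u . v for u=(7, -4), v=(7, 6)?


u . v = u_x*v_x + u_y*v_y = 7*7 + (-4)*6
= 49 + (-24) = 25

25


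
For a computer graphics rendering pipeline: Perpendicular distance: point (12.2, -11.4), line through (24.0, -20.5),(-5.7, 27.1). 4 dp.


|cross product| = 291.41
|line direction| = sqrt(3147.85) = 56.1057
Distance = 291.41/sqrt(3147.85) = 5.1939

5.1939


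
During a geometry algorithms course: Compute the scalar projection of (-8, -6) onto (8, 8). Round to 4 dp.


u.v = -112, |v| = sqrt(128) = 11.3137
Scalar projection = u.v / |v| = -112 / sqrt(128) = -9.8995

-9.8995


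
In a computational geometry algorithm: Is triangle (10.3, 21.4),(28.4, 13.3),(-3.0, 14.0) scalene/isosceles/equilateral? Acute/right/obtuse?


Side lengths squared: AB^2=393.22, BC^2=986.45, CA^2=231.65
Sorted: [231.65, 393.22, 986.45]
By sides: Scalene, By angles: Obtuse

Scalene, Obtuse


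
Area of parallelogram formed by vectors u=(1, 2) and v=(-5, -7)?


|u x v| = |1*(-7) - 2*(-5)|
= |(-7) - (-10)| = 3

3


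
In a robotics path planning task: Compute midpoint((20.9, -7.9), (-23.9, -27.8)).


M = ((20.9+(-23.9))/2, ((-7.9)+(-27.8))/2)
= (-1.5, -17.85)

(-1.5, -17.85)


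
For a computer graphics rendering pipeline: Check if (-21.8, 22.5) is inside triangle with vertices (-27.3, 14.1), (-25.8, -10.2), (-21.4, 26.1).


Cross products: AB x AP = 146.25, BC x BP = -1.32, CA x CP = 16.44
All same sign? no

No, outside


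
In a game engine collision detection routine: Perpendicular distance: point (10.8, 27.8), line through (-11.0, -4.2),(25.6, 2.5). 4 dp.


|cross product| = 1025.14
|line direction| = sqrt(1384.45) = 37.2082
Distance = 1025.14/sqrt(1384.45) = 27.5515

27.5515


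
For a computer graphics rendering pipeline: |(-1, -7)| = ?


|u| = sqrt((-1)^2 + (-7)^2) = sqrt(50) = 7.0711

7.0711


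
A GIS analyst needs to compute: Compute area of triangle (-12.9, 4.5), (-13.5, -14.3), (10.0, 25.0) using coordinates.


Area = |x_A(y_B-y_C) + x_B(y_C-y_A) + x_C(y_A-y_B)|/2
= |506.97 + (-276.75) + 188|/2
= 418.22/2 = 209.11

209.11


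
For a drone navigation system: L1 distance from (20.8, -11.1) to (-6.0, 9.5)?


|20.8-(-6)| + |(-11.1)-9.5| = 26.8 + 20.6 = 47.4

47.4


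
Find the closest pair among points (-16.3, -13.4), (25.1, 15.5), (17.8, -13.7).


d(P0,P1) = 50.4893, d(P0,P2) = 34.1013, d(P1,P2) = 30.0987
Closest: P1 and P2

Closest pair: (25.1, 15.5) and (17.8, -13.7), distance = 30.0987


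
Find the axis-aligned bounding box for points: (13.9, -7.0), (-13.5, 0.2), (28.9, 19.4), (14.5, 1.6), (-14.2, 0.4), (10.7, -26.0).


x range: [-14.2, 28.9]
y range: [-26, 19.4]
Bounding box: (-14.2,-26) to (28.9,19.4)

(-14.2,-26) to (28.9,19.4)


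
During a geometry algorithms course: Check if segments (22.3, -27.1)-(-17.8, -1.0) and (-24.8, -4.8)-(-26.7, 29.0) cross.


Cross products: d1=-1549.61, d2=-243.82, d3=335.08, d4=-970.71
d1*d2 < 0 and d3*d4 < 0? no

No, they don't intersect


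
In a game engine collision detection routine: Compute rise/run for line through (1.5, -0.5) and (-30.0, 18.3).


slope = (y2-y1)/(x2-x1) = (18.3-(-0.5))/((-30)-1.5) = 18.8/(-31.5) = -0.5968

-0.5968


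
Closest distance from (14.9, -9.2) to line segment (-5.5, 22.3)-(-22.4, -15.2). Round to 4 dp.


Project P onto AB: t = 0.4944 (clamped to [0,1])
Closest point on segment: (-13.8557, 3.7592)
Distance: 31.541

31.541


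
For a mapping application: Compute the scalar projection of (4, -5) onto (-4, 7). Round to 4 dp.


u.v = -51, |v| = sqrt(65) = 8.0623
Scalar projection = u.v / |v| = -51 / sqrt(65) = -6.3258

-6.3258


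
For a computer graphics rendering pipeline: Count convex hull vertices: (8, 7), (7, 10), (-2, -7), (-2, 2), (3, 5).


Convex hull vertices (CCW): (-2, -7), (8, 7), (7, 10), (-2, 2)
Count = 4

4


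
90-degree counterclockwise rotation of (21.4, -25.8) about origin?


90° CCW: (x,y) -> (-y, x)
(21.4,-25.8) -> (25.8, 21.4)

(25.8, 21.4)


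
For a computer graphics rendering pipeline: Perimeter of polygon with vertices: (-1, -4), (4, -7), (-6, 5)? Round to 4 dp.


Sides: (-1, -4)->(4, -7): sqrt(34) = 5.830952, (4, -7)->(-6, 5): sqrt(244) = 15.620499, (-6, 5)->(-1, -4): sqrt(106) = 10.29563
Sum = 31.747081
Perimeter = 31.7471

31.7471


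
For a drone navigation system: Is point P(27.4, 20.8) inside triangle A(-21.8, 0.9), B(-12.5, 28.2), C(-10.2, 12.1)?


Cross products: AB x AP = -1158.09, BC x BP = 625.37, CA x CP = 320.2
All same sign? no

No, outside


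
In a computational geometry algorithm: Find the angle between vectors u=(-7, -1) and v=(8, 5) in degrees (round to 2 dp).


u.v = -61, |u| = sqrt(50) = 7.0711, |v| = sqrt(89) = 9.434
cos(theta) = u.v/(|u||v|) = -61/sqrt(4450) = -0.914429
theta = acos(-0.914429) = 156.12 degrees

156.12 degrees


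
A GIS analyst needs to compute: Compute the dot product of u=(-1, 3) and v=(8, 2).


u . v = u_x*v_x + u_y*v_y = (-1)*8 + 3*2
= (-8) + 6 = -2

-2


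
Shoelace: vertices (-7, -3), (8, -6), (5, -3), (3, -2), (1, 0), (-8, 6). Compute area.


Shoelace sum: ((-7)*(-6) - 8*(-3)) + (8*(-3) - 5*(-6)) + (5*(-2) - 3*(-3)) + (3*0 - 1*(-2)) + (1*6 - (-8)*0) + ((-8)*(-3) - (-7)*6)
= 145
Area = |145|/2 = 72.5

72.5


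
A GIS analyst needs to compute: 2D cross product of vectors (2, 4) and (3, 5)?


u x v = u_x*v_y - u_y*v_x = 2*5 - 4*3
= 10 - 12 = -2

-2


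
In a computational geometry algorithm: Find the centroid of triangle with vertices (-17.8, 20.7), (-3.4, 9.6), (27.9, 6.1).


Centroid = ((x_A+x_B+x_C)/3, (y_A+y_B+y_C)/3)
= (((-17.8)+(-3.4)+27.9)/3, (20.7+9.6+6.1)/3)
= (2.2333, 12.1333)

(2.2333, 12.1333)


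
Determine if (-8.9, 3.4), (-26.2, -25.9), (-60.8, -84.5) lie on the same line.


Cross product: ((-26.2)-(-8.9))*((-84.5)-3.4) - ((-25.9)-3.4)*((-60.8)-(-8.9))
= 0

Yes, collinear


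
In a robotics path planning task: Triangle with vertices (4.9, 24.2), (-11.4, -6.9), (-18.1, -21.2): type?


Side lengths squared: AB^2=1232.9, BC^2=249.38, CA^2=2590.16
Sorted: [249.38, 1232.9, 2590.16]
By sides: Scalene, By angles: Obtuse

Scalene, Obtuse


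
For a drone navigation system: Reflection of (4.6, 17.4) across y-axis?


Reflection over y-axis: (x,y) -> (-x,y)
(4.6, 17.4) -> (-4.6, 17.4)

(-4.6, 17.4)


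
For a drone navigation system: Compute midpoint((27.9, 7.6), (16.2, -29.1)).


M = ((27.9+16.2)/2, (7.6+(-29.1))/2)
= (22.05, -10.75)

(22.05, -10.75)


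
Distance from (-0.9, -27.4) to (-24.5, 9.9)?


dx=-23.6, dy=37.3
d^2 = (-23.6)^2 + 37.3^2 = 1948.25
d = sqrt(1948.25) = 44.139

44.139


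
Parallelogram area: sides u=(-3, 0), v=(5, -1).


|u x v| = |(-3)*(-1) - 0*5|
= |3 - 0| = 3

3


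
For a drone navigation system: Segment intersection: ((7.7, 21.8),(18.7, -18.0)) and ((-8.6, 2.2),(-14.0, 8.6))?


Cross products: d1=-210.16, d2=-65.64, d3=-864.34, d4=-1008.86
d1*d2 < 0 and d3*d4 < 0? no

No, they don't intersect


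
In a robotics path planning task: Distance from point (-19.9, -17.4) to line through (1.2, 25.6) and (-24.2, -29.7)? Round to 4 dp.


|cross product| = 74.63
|line direction| = sqrt(3703.25) = 60.8543
Distance = 74.63/sqrt(3703.25) = 1.2264

1.2264


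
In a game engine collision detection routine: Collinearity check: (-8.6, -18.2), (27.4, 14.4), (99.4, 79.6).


Cross product: (27.4-(-8.6))*(79.6-(-18.2)) - (14.4-(-18.2))*(99.4-(-8.6))
= 0

Yes, collinear


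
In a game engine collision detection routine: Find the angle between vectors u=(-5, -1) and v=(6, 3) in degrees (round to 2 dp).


u.v = -33, |u| = sqrt(26) = 5.099, |v| = sqrt(45) = 6.7082
cos(theta) = u.v/(|u||v|) = -33/sqrt(1170) = -0.964764
theta = acos(-0.964764) = 164.74 degrees

164.74 degrees


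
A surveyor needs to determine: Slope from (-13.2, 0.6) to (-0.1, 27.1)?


slope = (y2-y1)/(x2-x1) = (27.1-0.6)/((-0.1)-(-13.2)) = 26.5/13.1 = 2.0229

2.0229


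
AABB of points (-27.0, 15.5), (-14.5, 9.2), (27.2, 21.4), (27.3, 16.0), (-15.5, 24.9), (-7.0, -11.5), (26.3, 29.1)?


x range: [-27, 27.3]
y range: [-11.5, 29.1]
Bounding box: (-27,-11.5) to (27.3,29.1)

(-27,-11.5) to (27.3,29.1)


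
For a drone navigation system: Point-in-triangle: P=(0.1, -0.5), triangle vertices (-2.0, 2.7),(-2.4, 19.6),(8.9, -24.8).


Cross products: AB x AP = -34.21, BC x BP = -116.13, CA x CP = -22.87
All same sign? yes

Yes, inside


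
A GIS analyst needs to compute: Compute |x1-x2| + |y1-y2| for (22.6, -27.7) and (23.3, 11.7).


|22.6-23.3| + |(-27.7)-11.7| = 0.7 + 39.4 = 40.1

40.1


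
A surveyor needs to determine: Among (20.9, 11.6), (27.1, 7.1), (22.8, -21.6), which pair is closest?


d(P0,P1) = 7.6609, d(P0,P2) = 33.2543, d(P1,P2) = 29.0203
Closest: P0 and P1

Closest pair: (20.9, 11.6) and (27.1, 7.1), distance = 7.6609


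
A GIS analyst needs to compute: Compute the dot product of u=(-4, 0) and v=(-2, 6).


u . v = u_x*v_x + u_y*v_y = (-4)*(-2) + 0*6
= 8 + 0 = 8

8


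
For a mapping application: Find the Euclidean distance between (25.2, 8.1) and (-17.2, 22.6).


dx=-42.4, dy=14.5
d^2 = (-42.4)^2 + 14.5^2 = 2008.01
d = sqrt(2008.01) = 44.8108

44.8108


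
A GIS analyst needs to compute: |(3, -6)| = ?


|u| = sqrt(3^2 + (-6)^2) = sqrt(45) = 6.7082

6.7082


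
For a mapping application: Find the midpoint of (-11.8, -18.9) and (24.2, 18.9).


M = (((-11.8)+24.2)/2, ((-18.9)+18.9)/2)
= (6.2, 0)

(6.2, 0)


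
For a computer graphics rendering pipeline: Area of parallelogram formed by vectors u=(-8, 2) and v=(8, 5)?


|u x v| = |(-8)*5 - 2*8|
= |(-40) - 16| = 56

56


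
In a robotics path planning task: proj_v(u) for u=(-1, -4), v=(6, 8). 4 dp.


u.v = -38, |v| = sqrt(100) = 10
Scalar projection = u.v / |v| = -38 / sqrt(100) = -3.8

-3.8


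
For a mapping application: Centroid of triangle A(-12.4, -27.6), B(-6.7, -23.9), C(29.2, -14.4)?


Centroid = ((x_A+x_B+x_C)/3, (y_A+y_B+y_C)/3)
= (((-12.4)+(-6.7)+29.2)/3, ((-27.6)+(-23.9)+(-14.4))/3)
= (3.3667, -21.9667)

(3.3667, -21.9667)


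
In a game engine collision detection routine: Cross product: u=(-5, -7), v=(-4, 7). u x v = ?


u x v = u_x*v_y - u_y*v_x = (-5)*7 - (-7)*(-4)
= (-35) - 28 = -63

-63


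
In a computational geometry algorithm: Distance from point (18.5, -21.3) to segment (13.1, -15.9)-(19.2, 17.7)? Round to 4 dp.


Project P onto AB: t = 0 (clamped to [0,1])
Closest point on segment: (13.1, -15.9)
Distance: 7.6368

7.6368


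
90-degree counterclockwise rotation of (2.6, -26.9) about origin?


90° CCW: (x,y) -> (-y, x)
(2.6,-26.9) -> (26.9, 2.6)

(26.9, 2.6)


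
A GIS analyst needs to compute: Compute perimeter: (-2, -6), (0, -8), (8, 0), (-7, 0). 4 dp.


Sides: (-2, -6)->(0, -8): sqrt(8) = 2.828427, (0, -8)->(8, 0): sqrt(128) = 11.313708, (8, 0)->(-7, 0): sqrt(225) = 15, (-7, 0)->(-2, -6): sqrt(61) = 7.81025
Sum = 36.952385
Perimeter = 36.9524

36.9524


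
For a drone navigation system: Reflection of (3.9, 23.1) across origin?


Reflection over origin: (x,y) -> (-x,-y)
(3.9, 23.1) -> (-3.9, -23.1)

(-3.9, -23.1)


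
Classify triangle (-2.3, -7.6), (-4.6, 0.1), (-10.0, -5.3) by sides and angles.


Side lengths squared: AB^2=64.58, BC^2=58.32, CA^2=64.58
Sorted: [58.32, 64.58, 64.58]
By sides: Isosceles, By angles: Acute

Isosceles, Acute


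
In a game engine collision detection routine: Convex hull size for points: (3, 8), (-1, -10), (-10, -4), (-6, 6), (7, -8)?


Convex hull vertices (CCW): (-10, -4), (-1, -10), (7, -8), (3, 8), (-6, 6)
Count = 5

5


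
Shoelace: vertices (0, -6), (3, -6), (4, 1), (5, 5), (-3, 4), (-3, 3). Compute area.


Shoelace sum: (0*(-6) - 3*(-6)) + (3*1 - 4*(-6)) + (4*5 - 5*1) + (5*4 - (-3)*5) + ((-3)*3 - (-3)*4) + ((-3)*(-6) - 0*3)
= 116
Area = |116|/2 = 58

58


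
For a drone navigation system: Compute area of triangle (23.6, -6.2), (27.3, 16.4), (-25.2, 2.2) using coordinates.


Area = |x_A(y_B-y_C) + x_B(y_C-y_A) + x_C(y_A-y_B)|/2
= |335.12 + 229.32 + 569.52|/2
= 1133.96/2 = 566.98

566.98


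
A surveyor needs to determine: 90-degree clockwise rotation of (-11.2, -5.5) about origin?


90° CW: (x,y) -> (y, -x)
(-11.2,-5.5) -> (-5.5, 11.2)

(-5.5, 11.2)


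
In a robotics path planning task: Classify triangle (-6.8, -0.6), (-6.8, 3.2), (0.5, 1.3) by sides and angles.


Side lengths squared: AB^2=14.44, BC^2=56.9, CA^2=56.9
Sorted: [14.44, 56.9, 56.9]
By sides: Isosceles, By angles: Acute

Isosceles, Acute


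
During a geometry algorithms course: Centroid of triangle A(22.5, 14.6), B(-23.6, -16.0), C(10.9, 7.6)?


Centroid = ((x_A+x_B+x_C)/3, (y_A+y_B+y_C)/3)
= ((22.5+(-23.6)+10.9)/3, (14.6+(-16)+7.6)/3)
= (3.2667, 2.0667)

(3.2667, 2.0667)


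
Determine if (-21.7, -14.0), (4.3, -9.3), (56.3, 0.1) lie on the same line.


Cross product: (4.3-(-21.7))*(0.1-(-14)) - ((-9.3)-(-14))*(56.3-(-21.7))
= 0

Yes, collinear


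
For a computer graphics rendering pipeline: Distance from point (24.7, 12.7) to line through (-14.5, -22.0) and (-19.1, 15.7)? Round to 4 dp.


|cross product| = 1637.46
|line direction| = sqrt(1442.45) = 37.9796
Distance = 1637.46/sqrt(1442.45) = 43.1142

43.1142


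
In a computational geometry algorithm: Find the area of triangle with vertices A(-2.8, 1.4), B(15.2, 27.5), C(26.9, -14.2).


Area = |x_A(y_B-y_C) + x_B(y_C-y_A) + x_C(y_A-y_B)|/2
= |(-116.76) + (-237.12) + (-702.09)|/2
= 1055.97/2 = 527.985

527.985


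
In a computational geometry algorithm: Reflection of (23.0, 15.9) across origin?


Reflection over origin: (x,y) -> (-x,-y)
(23, 15.9) -> (-23, -15.9)

(-23, -15.9)


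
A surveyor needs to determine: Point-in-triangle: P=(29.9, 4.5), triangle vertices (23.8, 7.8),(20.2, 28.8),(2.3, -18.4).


Cross products: AB x AP = -116.22, BC x BP = 892.81, CA x CP = -230.77
All same sign? no

No, outside


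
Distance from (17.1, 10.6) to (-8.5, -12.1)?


dx=-25.6, dy=-22.7
d^2 = (-25.6)^2 + (-22.7)^2 = 1170.65
d = sqrt(1170.65) = 34.2148

34.2148


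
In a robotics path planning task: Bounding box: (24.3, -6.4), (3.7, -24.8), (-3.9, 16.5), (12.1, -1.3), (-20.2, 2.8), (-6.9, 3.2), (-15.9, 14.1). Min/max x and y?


x range: [-20.2, 24.3]
y range: [-24.8, 16.5]
Bounding box: (-20.2,-24.8) to (24.3,16.5)

(-20.2,-24.8) to (24.3,16.5)


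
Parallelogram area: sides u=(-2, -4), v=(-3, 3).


|u x v| = |(-2)*3 - (-4)*(-3)|
= |(-6) - 12| = 18

18


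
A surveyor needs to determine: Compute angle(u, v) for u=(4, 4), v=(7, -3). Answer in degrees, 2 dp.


u.v = 16, |u| = sqrt(32) = 5.6569, |v| = sqrt(58) = 7.6158
cos(theta) = u.v/(|u||v|) = 16/sqrt(1856) = 0.371391
theta = acos(0.371391) = 68.2 degrees

68.2 degrees


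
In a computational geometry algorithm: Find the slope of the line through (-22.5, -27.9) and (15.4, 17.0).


slope = (y2-y1)/(x2-x1) = (17-(-27.9))/(15.4-(-22.5)) = 44.9/37.9 = 1.1847

1.1847


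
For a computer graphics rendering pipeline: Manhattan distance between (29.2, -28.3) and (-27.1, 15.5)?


|29.2-(-27.1)| + |(-28.3)-15.5| = 56.3 + 43.8 = 100.1

100.1


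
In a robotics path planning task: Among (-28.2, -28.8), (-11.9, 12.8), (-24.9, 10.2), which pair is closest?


d(P0,P1) = 44.6794, d(P0,P2) = 39.1394, d(P1,P2) = 13.2575
Closest: P1 and P2

Closest pair: (-11.9, 12.8) and (-24.9, 10.2), distance = 13.2575


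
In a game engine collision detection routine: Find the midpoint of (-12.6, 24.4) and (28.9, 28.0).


M = (((-12.6)+28.9)/2, (24.4+28)/2)
= (8.15, 26.2)

(8.15, 26.2)


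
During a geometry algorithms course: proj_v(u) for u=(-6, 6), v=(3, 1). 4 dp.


u.v = -12, |v| = sqrt(10) = 3.1623
Scalar projection = u.v / |v| = -12 / sqrt(10) = -3.7947

-3.7947


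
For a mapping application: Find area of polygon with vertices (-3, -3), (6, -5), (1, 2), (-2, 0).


Shoelace sum: ((-3)*(-5) - 6*(-3)) + (6*2 - 1*(-5)) + (1*0 - (-2)*2) + ((-2)*(-3) - (-3)*0)
= 60
Area = |60|/2 = 30

30


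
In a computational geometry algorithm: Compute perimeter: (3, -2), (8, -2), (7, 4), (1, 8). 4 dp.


Sides: (3, -2)->(8, -2): sqrt(25) = 5, (8, -2)->(7, 4): sqrt(37) = 6.082763, (7, 4)->(1, 8): sqrt(52) = 7.211103, (1, 8)->(3, -2): sqrt(104) = 10.198039
Sum = 28.491905
Perimeter = 28.4919

28.4919


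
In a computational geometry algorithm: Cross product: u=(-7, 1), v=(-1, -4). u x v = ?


u x v = u_x*v_y - u_y*v_x = (-7)*(-4) - 1*(-1)
= 28 - (-1) = 29

29


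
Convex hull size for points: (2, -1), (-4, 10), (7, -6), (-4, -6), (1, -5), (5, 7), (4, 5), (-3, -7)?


Convex hull vertices (CCW): (-4, -6), (-3, -7), (7, -6), (5, 7), (-4, 10)
Count = 5

5


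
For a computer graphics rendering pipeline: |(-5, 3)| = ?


|u| = sqrt((-5)^2 + 3^2) = sqrt(34) = 5.831

5.831


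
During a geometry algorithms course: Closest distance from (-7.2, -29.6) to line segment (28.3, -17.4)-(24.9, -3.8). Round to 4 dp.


Project P onto AB: t = 0 (clamped to [0,1])
Closest point on segment: (28.3, -17.4)
Distance: 37.5378

37.5378


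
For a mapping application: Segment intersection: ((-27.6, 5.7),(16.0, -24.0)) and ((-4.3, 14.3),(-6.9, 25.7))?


Cross products: d1=287.98, d2=-131.84, d3=1066.97, d4=1486.79
d1*d2 < 0 and d3*d4 < 0? no

No, they don't intersect


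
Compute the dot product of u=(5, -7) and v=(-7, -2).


u . v = u_x*v_x + u_y*v_y = 5*(-7) + (-7)*(-2)
= (-35) + 14 = -21

-21


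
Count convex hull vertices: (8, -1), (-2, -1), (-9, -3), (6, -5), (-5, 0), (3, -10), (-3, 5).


Convex hull vertices (CCW): (-9, -3), (3, -10), (6, -5), (8, -1), (-3, 5)
Count = 5

5


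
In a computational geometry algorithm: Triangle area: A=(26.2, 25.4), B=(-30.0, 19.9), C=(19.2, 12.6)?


Area = |x_A(y_B-y_C) + x_B(y_C-y_A) + x_C(y_A-y_B)|/2
= |191.26 + 384 + 105.6|/2
= 680.86/2 = 340.43

340.43


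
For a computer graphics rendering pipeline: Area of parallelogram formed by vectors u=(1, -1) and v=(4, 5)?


|u x v| = |1*5 - (-1)*4|
= |5 - (-4)| = 9

9


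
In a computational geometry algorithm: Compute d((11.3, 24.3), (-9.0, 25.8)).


dx=-20.3, dy=1.5
d^2 = (-20.3)^2 + 1.5^2 = 414.34
d = sqrt(414.34) = 20.3553

20.3553


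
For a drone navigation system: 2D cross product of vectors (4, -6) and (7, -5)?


u x v = u_x*v_y - u_y*v_x = 4*(-5) - (-6)*7
= (-20) - (-42) = 22

22


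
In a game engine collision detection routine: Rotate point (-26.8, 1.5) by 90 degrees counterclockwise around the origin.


90° CCW: (x,y) -> (-y, x)
(-26.8,1.5) -> (-1.5, -26.8)

(-1.5, -26.8)


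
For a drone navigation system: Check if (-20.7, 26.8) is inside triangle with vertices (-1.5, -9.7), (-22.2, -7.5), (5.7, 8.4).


Cross products: AB x AP = -713.31, BC x BP = 933.12, CA x CP = -610.32
All same sign? no

No, outside


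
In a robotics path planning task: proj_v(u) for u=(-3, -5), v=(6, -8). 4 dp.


u.v = 22, |v| = sqrt(100) = 10
Scalar projection = u.v / |v| = 22 / sqrt(100) = 2.2

2.2


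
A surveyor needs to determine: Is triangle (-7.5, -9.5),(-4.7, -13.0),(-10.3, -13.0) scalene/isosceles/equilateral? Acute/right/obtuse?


Side lengths squared: AB^2=20.09, BC^2=31.36, CA^2=20.09
Sorted: [20.09, 20.09, 31.36]
By sides: Isosceles, By angles: Acute

Isosceles, Acute


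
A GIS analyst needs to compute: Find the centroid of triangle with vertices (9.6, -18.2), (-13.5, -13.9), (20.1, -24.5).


Centroid = ((x_A+x_B+x_C)/3, (y_A+y_B+y_C)/3)
= ((9.6+(-13.5)+20.1)/3, ((-18.2)+(-13.9)+(-24.5))/3)
= (5.4, -18.8667)

(5.4, -18.8667)


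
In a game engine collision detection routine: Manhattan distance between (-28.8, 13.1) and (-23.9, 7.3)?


|(-28.8)-(-23.9)| + |13.1-7.3| = 4.9 + 5.8 = 10.7

10.7


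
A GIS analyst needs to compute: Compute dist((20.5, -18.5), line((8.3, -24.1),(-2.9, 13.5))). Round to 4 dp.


|cross product| = 521.44
|line direction| = sqrt(1539.2) = 39.2326
Distance = 521.44/sqrt(1539.2) = 13.291

13.291


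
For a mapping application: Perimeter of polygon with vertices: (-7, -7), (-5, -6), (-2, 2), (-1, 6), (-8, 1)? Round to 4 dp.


Sides: (-7, -7)->(-5, -6): sqrt(5) = 2.236068, (-5, -6)->(-2, 2): sqrt(73) = 8.544004, (-2, 2)->(-1, 6): sqrt(17) = 4.123106, (-1, 6)->(-8, 1): sqrt(74) = 8.602325, (-8, 1)->(-7, -7): sqrt(65) = 8.062258
Sum = 31.567761
Perimeter = 31.5678

31.5678


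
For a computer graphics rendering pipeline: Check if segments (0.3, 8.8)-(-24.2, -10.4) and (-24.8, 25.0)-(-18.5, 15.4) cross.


Cross products: d1=138.9, d2=-217.26, d3=-878.82, d4=-522.66
d1*d2 < 0 and d3*d4 < 0? no

No, they don't intersect


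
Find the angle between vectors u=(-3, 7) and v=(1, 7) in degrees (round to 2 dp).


u.v = 46, |u| = sqrt(58) = 7.6158, |v| = sqrt(50) = 7.0711
cos(theta) = u.v/(|u||v|) = 46/sqrt(2900) = 0.854199
theta = acos(0.854199) = 31.33 degrees

31.33 degrees


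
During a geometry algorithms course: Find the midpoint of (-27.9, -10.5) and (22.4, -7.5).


M = (((-27.9)+22.4)/2, ((-10.5)+(-7.5))/2)
= (-2.75, -9)

(-2.75, -9)


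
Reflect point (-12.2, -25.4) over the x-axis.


Reflection over x-axis: (x,y) -> (x,-y)
(-12.2, -25.4) -> (-12.2, 25.4)

(-12.2, 25.4)


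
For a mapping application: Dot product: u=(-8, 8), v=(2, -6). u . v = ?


u . v = u_x*v_x + u_y*v_y = (-8)*2 + 8*(-6)
= (-16) + (-48) = -64

-64


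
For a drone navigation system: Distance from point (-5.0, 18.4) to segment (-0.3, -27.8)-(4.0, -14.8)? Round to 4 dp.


Project P onto AB: t = 1 (clamped to [0,1])
Closest point on segment: (4, -14.8)
Distance: 34.3983

34.3983


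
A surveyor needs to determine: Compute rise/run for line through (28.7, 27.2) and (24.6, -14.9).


slope = (y2-y1)/(x2-x1) = ((-14.9)-27.2)/(24.6-28.7) = (-42.1)/(-4.1) = 10.2683

10.2683


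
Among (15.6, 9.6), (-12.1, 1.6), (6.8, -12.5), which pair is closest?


d(P0,P1) = 28.8321, d(P0,P2) = 23.7876, d(P1,P2) = 23.5801
Closest: P1 and P2

Closest pair: (-12.1, 1.6) and (6.8, -12.5), distance = 23.5801


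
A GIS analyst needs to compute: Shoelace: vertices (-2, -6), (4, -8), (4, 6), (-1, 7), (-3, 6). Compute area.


Shoelace sum: ((-2)*(-8) - 4*(-6)) + (4*6 - 4*(-8)) + (4*7 - (-1)*6) + ((-1)*6 - (-3)*7) + ((-3)*(-6) - (-2)*6)
= 175
Area = |175|/2 = 87.5

87.5


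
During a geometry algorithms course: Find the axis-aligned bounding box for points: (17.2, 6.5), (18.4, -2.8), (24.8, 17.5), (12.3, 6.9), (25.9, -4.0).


x range: [12.3, 25.9]
y range: [-4, 17.5]
Bounding box: (12.3,-4) to (25.9,17.5)

(12.3,-4) to (25.9,17.5)


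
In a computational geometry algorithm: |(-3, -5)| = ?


|u| = sqrt((-3)^2 + (-5)^2) = sqrt(34) = 5.831

5.831


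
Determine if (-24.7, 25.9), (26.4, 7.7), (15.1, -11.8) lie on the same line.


Cross product: (26.4-(-24.7))*((-11.8)-25.9) - (7.7-25.9)*(15.1-(-24.7))
= -1202.11

No, not collinear


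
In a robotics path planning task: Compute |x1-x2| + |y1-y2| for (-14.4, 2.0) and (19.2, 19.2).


|(-14.4)-19.2| + |2-19.2| = 33.6 + 17.2 = 50.8

50.8


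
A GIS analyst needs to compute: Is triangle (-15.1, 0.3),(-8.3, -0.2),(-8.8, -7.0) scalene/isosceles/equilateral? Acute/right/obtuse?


Side lengths squared: AB^2=46.49, BC^2=46.49, CA^2=92.98
Sorted: [46.49, 46.49, 92.98]
By sides: Isosceles, By angles: Right

Isosceles, Right


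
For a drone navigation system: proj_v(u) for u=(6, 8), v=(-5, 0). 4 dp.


u.v = -30, |v| = sqrt(25) = 5
Scalar projection = u.v / |v| = -30 / sqrt(25) = -6

-6


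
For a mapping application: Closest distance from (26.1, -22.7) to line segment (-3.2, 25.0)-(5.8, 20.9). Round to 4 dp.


Project P onto AB: t = 1 (clamped to [0,1])
Closest point on segment: (5.8, 20.9)
Distance: 48.0942

48.0942


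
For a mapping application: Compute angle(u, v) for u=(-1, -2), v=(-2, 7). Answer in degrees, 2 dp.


u.v = -12, |u| = sqrt(5) = 2.2361, |v| = sqrt(53) = 7.2801
cos(theta) = u.v/(|u||v|) = -12/sqrt(265) = -0.737154
theta = acos(-0.737154) = 137.49 degrees

137.49 degrees


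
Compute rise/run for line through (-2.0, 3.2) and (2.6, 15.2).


slope = (y2-y1)/(x2-x1) = (15.2-3.2)/(2.6-(-2)) = 12/4.6 = 2.6087

2.6087


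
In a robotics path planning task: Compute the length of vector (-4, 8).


|u| = sqrt((-4)^2 + 8^2) = sqrt(80) = 8.9443

8.9443


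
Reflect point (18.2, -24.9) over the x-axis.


Reflection over x-axis: (x,y) -> (x,-y)
(18.2, -24.9) -> (18.2, 24.9)

(18.2, 24.9)


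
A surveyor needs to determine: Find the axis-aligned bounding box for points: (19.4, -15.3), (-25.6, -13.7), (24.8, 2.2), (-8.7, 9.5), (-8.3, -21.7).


x range: [-25.6, 24.8]
y range: [-21.7, 9.5]
Bounding box: (-25.6,-21.7) to (24.8,9.5)

(-25.6,-21.7) to (24.8,9.5)
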